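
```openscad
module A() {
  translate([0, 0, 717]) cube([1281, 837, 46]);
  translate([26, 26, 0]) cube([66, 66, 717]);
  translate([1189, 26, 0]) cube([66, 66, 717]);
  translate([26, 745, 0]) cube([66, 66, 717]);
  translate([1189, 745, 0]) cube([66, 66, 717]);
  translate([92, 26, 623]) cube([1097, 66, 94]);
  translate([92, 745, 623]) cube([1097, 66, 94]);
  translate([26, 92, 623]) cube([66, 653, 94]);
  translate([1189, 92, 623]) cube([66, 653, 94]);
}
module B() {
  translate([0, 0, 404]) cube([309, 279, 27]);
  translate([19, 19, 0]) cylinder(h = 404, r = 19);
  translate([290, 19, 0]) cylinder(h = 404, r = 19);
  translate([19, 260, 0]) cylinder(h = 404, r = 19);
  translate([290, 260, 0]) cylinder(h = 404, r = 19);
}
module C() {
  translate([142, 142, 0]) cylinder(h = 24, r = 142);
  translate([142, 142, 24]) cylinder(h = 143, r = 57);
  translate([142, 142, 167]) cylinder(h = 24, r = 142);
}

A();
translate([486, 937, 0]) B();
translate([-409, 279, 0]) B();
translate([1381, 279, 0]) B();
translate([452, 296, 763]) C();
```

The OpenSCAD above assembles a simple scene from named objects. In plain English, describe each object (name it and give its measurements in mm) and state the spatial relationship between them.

A is a table with a 1281×837 mm rectangular top, 46 mm thick, top surface at z = 763 mm, supported by four 66×66 mm square legs, each inset 26 mm from the nearest pair of top edges, running from the floor. Four apron rails, 66 mm thick and 94 mm tall, run between adjacent legs with their top edges flush with the underside of the top and their outer faces flush with the legs' outer faces.

B is a four-legged stool. The seat is a 309×279×27 mm slab whose top surface is at z = 431 mm; four round legs, each 38 mm in diameter, run from the floor (z = 0) to the underside of the seat, each leg's axis is inset half a diameter from the nearest pair of seat edges (so the leg's bounding box is flush with the corner).

C is a spool: two coaxial disc flanges of radius 142 mm and thickness 24 mm, joined by a core cylinder of radius 57 mm and height 143 mm. The lower flange rests on z = 0 and the three cylinders share a vertical axis.

Three stools sit around the table at the +y, −x, +x sides. The spool is on top of the table.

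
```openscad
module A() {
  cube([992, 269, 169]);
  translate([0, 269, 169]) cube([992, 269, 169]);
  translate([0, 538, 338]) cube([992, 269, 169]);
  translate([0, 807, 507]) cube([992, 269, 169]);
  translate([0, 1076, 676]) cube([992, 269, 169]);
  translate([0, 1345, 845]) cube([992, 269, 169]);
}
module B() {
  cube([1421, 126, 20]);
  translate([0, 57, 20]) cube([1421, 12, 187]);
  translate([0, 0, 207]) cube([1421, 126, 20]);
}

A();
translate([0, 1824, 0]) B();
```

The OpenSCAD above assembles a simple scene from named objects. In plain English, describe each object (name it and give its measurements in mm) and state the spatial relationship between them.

A is a run of 6 identical solid stair steps. Each tread is 992×269 mm and each step block is 169 mm high. Step 1 rests on the floor; step k is offset from step 1 by (k−1)×269 mm in y and (k−1)×169 mm in z.

B is an I-beam lying along x, 1421 mm long. Overall section height 227 mm. Two flanges 126 mm wide (y) and 20 mm thick, one on the floor and one at the top; a web 12 mm thick runs between them, centred on the flange width.

The I-beam is on the floor beside the staircase on its +y side.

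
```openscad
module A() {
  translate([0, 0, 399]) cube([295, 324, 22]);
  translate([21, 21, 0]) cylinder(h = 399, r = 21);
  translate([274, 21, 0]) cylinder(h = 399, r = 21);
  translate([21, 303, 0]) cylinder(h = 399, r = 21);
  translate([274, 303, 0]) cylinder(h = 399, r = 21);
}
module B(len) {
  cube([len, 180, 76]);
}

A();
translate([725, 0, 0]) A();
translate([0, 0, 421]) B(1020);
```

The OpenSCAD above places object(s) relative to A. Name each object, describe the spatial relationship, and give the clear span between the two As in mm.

A is a stool. B is a beam. A beam spans the tops of two stools. The clear span between the two stools is 430 mm.

Second stool starts at x = 725; first ends at x = 295; clear span = 725 − 295 = 430 mm.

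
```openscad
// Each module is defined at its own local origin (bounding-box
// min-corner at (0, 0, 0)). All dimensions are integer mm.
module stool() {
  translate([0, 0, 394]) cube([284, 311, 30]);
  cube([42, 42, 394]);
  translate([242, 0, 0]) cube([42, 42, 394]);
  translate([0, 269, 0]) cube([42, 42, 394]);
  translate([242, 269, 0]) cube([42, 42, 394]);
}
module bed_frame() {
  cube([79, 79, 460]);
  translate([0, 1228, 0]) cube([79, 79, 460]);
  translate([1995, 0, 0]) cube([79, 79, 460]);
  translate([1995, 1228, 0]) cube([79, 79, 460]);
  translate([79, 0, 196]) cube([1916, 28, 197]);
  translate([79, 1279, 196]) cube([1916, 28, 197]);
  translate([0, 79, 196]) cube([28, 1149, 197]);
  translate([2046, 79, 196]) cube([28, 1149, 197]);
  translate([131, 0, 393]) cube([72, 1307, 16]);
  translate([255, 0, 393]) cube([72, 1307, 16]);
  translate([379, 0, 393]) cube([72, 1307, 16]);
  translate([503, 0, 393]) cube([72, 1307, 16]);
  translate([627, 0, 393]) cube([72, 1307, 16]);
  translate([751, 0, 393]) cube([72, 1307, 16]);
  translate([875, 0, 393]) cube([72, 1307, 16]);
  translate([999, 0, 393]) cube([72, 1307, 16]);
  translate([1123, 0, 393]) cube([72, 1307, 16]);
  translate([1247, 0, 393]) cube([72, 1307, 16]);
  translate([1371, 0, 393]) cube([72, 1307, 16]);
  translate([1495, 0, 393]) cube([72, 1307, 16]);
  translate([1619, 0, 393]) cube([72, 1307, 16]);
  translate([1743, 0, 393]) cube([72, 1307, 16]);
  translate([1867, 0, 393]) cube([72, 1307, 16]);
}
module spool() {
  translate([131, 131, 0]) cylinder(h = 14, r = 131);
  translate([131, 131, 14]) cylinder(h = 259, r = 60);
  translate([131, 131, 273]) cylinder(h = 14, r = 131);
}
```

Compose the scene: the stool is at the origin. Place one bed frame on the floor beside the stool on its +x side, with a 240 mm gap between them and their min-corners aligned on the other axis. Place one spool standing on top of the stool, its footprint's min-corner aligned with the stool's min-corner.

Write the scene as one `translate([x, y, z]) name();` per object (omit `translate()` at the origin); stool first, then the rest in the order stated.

stool();
translate([524, 0, 0]) bed_frame();
translate([0, 0, 424]) spool();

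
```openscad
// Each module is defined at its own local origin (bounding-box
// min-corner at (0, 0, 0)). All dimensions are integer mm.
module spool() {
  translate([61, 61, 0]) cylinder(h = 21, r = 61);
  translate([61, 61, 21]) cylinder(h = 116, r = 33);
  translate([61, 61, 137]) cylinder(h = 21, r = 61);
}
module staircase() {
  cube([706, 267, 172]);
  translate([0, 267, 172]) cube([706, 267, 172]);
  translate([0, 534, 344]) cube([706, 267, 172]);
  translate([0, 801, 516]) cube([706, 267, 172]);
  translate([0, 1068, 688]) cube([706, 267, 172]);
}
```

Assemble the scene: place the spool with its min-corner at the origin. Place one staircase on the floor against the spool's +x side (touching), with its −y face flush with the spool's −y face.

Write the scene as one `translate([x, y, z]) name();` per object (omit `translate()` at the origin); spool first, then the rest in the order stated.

spool();
translate([122, 0, 0]) staircase();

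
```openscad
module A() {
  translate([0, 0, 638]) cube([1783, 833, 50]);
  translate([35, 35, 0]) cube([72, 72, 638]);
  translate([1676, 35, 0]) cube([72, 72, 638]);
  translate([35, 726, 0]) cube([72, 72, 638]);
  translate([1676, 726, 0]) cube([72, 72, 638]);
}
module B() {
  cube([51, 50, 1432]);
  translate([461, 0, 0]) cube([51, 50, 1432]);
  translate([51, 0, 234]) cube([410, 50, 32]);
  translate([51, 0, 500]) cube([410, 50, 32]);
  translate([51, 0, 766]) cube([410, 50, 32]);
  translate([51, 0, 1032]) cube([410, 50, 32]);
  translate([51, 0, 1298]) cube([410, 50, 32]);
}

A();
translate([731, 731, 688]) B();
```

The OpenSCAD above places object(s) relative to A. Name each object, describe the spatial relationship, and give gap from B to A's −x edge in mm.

The ladder's min-x is at 731; the table's min-x is 0; gap = 731 mm.

A is a table. B is a ladder. The ladder is on top of the table. The gap from the ladder to the table's −x edge is 731 mm.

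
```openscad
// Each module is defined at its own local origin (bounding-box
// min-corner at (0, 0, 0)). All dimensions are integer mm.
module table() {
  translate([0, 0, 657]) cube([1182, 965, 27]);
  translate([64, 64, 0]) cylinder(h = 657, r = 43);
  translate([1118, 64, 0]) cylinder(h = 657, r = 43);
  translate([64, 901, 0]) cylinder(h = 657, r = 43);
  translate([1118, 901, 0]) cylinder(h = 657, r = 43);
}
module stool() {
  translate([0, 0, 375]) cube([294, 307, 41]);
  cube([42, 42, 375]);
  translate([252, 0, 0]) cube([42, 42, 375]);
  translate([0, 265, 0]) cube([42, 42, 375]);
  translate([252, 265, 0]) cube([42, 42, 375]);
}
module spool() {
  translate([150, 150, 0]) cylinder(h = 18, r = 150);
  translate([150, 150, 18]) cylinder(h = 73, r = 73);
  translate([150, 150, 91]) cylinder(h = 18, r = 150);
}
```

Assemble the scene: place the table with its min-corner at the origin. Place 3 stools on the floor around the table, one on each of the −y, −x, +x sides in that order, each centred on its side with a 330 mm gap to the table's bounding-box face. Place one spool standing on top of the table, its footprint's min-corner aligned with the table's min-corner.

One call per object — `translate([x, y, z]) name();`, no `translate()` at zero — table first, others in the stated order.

table();
translate([444, -637, 0]) stool();
translate([-624, 329, 0]) stool();
translate([1512, 329, 0]) stool();
translate([0, 0, 684]) spool();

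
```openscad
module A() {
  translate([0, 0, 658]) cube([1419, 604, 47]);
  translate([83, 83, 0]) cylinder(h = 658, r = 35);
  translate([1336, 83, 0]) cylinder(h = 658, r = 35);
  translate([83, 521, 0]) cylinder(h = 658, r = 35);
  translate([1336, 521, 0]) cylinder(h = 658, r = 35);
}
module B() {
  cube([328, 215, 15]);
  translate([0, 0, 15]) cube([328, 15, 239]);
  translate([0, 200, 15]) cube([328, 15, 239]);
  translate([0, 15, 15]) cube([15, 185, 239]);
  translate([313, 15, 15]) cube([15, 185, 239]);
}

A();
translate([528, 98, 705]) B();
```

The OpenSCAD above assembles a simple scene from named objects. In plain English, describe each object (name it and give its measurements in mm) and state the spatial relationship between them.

A is a table with a 1419×604 mm rectangular top, 47 mm thick, top surface at z = 705 mm, supported by four round legs of 70 mm diameter, each leg's bounding box inset 48 mm from the nearest pair of top edges, running from the floor.

B is an open-topped rectangular box: outside dimensions 328×215×254 mm, with a uniform wall and base thickness of 15 mm. The base is a full 328×215 slab on the floor; four walls sit on top of the base. The front and back walls (the −y and +y sides) span the full width; the two side walls fit between them.

The open box is on top of the table.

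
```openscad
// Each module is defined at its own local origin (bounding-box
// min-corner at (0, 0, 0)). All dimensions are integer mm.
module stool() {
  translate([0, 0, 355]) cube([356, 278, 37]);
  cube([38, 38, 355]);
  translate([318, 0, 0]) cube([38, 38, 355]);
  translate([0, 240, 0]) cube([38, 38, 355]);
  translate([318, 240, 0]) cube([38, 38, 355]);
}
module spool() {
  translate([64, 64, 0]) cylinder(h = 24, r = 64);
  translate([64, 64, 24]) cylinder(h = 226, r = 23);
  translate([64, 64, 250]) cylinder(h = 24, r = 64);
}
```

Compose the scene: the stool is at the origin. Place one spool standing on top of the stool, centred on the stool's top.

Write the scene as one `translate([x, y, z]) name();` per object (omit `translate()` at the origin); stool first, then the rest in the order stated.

stool();
translate([114, 75, 392]) spool();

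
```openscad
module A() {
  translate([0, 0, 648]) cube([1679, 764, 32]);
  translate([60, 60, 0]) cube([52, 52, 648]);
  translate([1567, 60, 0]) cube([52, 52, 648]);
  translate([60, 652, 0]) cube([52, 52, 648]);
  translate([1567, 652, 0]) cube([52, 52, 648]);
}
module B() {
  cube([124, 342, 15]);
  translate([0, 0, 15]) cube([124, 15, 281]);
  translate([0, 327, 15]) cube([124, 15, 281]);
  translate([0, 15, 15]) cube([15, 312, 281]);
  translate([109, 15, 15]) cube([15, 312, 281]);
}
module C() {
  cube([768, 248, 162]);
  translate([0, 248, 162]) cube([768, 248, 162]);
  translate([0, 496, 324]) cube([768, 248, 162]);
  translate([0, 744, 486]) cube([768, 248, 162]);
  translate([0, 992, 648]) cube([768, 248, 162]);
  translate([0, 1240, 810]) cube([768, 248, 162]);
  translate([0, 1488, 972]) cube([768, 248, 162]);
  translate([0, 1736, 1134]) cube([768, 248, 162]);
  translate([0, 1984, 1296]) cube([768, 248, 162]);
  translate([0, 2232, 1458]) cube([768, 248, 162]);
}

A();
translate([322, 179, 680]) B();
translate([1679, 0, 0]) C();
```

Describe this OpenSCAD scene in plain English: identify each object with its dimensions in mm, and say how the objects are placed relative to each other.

A is a rectangular dining table. The top is 1679×764×32 mm with its upper surface at z = 680 mm. It stands on four 52×52 mm square legs, each inset 60 mm from the nearest pair of top edges, running from the floor to the underside of the top.

B is an open storage box with external size 124×342×296 mm and wall thickness 15 mm (the base is also 15 mm thick). The base covers the whole footprint; the four walls stand on the base, with the y-facing walls full-width and the x-facing walls fitting between their inner faces.

C is a run of 10 identical solid stair steps. Each tread is 768×248 mm and each step block is 162 mm high. Step 1 rests on the floor; step k is offset from step 1 by (k−1)×248 mm in y and (k−1)×162 mm in z.

The open box is on top of the table. The staircase is against the table's +x side, with their −y faces flush.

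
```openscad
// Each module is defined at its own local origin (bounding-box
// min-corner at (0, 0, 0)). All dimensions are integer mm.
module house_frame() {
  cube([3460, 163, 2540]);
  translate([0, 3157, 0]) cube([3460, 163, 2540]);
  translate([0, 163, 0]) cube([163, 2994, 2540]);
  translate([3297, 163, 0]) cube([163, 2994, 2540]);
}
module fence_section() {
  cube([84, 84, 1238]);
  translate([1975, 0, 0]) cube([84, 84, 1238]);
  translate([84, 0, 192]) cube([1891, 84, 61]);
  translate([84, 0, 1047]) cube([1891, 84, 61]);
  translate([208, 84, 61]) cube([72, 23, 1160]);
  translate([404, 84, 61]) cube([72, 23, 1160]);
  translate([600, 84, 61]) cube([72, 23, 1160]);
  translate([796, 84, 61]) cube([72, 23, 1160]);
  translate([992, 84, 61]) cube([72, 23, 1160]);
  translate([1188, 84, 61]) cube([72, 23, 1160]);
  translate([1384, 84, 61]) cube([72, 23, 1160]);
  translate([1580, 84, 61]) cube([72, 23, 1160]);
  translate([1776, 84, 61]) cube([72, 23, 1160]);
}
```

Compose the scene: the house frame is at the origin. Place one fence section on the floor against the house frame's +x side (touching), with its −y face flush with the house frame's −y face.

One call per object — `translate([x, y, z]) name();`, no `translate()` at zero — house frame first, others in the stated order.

house_frame();
translate([3460, 0, 0]) fence_section();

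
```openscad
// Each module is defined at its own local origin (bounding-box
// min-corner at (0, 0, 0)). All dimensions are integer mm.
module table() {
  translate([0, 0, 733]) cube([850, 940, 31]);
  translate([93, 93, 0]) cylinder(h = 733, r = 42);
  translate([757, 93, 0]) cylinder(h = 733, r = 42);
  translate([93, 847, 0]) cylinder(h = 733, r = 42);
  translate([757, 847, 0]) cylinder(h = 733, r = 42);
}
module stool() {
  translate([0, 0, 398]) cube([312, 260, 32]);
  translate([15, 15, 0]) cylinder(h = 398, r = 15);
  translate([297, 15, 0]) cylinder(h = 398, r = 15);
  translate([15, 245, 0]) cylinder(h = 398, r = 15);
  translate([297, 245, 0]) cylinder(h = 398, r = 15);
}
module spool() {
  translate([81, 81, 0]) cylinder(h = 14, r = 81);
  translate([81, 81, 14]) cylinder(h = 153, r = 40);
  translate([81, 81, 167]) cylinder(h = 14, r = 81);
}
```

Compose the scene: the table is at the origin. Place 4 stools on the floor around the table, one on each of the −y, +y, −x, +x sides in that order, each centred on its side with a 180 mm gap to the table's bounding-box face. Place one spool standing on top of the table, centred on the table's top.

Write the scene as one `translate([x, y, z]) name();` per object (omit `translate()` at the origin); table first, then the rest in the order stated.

table();
translate([269, -440, 0]) stool();
translate([269, 1120, 0]) stool();
translate([-492, 340, 0]) stool();
translate([1030, 340, 0]) stool();
translate([344, 389, 764]) spool();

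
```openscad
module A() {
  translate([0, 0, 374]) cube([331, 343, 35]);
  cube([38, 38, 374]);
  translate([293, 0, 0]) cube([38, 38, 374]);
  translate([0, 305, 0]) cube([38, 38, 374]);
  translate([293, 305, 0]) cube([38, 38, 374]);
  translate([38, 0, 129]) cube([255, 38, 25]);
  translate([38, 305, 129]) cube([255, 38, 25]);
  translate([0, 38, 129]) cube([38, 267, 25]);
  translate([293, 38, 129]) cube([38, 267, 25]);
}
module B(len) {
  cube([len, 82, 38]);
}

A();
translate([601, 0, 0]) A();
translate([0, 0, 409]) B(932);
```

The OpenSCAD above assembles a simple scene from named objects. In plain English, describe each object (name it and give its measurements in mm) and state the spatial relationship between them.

A is a four-legged stool. The seat is a 331×343×35 mm slab whose top surface is at z = 409 mm; four square legs, each 38×38 mm in cross-section, run from the floor (z = 0) to the underside of the seat, each flush with a corner of the seat. Four stretchers, 38 mm wide and 25 mm tall, connect adjacent legs with their undersides at z = 129 mm, each running between the inner faces of the legs it joins and aligned with the legs' outer faces on the other axis.

B is a rectangular beam 932 mm long (x), 82 mm deep (y), 38 mm thick (z).

The beam spans the tops of two stools placed 270 mm apart, resting at z = 409 mm.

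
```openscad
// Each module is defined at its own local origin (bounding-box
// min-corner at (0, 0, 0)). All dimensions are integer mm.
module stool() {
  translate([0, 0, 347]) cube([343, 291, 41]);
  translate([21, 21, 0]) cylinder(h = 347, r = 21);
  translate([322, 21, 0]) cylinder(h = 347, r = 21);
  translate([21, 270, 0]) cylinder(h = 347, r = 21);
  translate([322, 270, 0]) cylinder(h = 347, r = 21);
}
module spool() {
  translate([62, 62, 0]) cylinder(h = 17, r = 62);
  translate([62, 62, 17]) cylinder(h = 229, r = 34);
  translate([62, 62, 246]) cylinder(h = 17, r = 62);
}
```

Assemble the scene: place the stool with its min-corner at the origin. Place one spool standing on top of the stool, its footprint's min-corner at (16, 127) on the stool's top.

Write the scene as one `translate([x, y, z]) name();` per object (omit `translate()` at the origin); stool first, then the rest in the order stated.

stool();
translate([16, 127, 388]) spool();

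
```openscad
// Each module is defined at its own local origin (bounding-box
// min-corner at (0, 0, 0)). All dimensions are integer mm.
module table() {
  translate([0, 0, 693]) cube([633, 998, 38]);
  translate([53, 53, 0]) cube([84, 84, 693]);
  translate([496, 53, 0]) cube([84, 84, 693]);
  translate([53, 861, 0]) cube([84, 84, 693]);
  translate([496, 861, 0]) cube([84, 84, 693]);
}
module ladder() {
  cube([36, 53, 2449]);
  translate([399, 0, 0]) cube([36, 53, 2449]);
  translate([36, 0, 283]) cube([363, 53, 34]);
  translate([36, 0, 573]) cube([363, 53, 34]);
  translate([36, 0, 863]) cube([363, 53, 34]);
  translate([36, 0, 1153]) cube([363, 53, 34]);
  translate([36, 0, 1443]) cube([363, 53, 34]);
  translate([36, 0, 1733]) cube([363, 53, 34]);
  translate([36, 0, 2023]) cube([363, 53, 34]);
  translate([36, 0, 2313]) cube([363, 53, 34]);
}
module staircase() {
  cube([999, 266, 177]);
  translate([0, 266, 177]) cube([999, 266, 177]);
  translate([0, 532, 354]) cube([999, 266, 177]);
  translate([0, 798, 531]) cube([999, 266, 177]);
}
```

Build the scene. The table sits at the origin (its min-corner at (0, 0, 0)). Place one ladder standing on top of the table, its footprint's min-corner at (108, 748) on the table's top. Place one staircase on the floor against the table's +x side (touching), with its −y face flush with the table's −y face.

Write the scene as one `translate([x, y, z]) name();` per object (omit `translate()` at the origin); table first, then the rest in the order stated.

table();
translate([108, 748, 731]) ladder();
translate([633, 0, 0]) staircase();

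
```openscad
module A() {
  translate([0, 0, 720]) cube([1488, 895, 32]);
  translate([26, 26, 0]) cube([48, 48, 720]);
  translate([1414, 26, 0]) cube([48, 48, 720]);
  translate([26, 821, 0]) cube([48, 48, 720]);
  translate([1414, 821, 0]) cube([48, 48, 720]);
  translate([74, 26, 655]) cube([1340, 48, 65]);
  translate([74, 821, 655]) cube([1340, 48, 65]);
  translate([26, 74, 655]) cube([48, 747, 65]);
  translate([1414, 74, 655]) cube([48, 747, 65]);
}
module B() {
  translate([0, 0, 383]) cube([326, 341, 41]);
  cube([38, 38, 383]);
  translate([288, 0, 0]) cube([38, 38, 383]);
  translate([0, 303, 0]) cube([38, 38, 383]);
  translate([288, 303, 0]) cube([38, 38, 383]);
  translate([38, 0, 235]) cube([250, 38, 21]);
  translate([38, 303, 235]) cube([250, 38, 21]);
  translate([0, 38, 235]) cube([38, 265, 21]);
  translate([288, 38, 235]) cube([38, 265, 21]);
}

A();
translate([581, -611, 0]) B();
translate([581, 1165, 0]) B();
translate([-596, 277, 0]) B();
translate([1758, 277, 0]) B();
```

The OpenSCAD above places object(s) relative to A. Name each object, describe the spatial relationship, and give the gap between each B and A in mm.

A is a table. B is a stool. Four stools sit around the table at the −y, +y, −x, +x sides. The gap between each stool and the table is 270 mm.

Each stool's nearest face is 270 mm from the table's bounding box.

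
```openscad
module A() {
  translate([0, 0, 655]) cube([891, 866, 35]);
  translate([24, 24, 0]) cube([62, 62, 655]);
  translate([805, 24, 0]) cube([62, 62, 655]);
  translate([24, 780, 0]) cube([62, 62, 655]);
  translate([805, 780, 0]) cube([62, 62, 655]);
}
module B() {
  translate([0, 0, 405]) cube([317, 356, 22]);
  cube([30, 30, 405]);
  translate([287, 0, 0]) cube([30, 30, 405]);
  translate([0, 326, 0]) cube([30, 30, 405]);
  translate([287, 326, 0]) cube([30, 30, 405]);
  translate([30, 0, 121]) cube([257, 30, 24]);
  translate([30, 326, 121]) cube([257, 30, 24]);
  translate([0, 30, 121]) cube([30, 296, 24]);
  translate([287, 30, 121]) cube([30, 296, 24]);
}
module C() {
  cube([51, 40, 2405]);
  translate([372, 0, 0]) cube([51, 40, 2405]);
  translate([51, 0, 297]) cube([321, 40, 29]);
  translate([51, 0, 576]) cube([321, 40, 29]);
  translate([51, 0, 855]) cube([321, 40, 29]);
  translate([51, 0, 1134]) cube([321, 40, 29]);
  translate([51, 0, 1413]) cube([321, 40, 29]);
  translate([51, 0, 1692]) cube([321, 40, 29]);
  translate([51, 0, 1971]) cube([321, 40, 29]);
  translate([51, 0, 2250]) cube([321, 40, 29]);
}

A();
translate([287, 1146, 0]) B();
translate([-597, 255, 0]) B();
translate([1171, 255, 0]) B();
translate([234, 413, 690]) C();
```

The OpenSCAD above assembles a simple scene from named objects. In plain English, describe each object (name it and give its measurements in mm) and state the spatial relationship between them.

A is a table: top 891 mm (x) × 866 mm (y), 35 mm thick, upper face at z = 690 mm, on four 62×62 mm square legs, each inset 24 mm from the nearest pair of top edges, running from z = 0 to the bottom of the top.

B is a four-legged stool. The seat is 317×356 mm, 22 mm thick, top at z = 427 mm. It stands on four square legs, each 30×30 mm in cross-section, from z = 0 to the seat underside, each flush with a corner of the seat. Four stretchers, 30 mm wide and 24 mm tall, connect adjacent legs with their undersides at z = 121 mm, each running between the inner faces of the legs it joins and aligned with the legs' outer faces on the other axis.

C is a straight ladder. Two 51×40 mm vertical rails, 2405 mm tall, stand 423 mm apart (outside-to-outside) with their front faces coplanar on the −y side. 8 rungs, each 40 mm deep and 29 mm tall, span between the inner faces of the rails, front faces flush with the rails. The lowest rung's underside is at z = 297 mm and rungs are spaced 279 mm apart (underside to underside).

Three stools sit around the table at the +y, −x, +x sides. The ladder is on top of the table, centred.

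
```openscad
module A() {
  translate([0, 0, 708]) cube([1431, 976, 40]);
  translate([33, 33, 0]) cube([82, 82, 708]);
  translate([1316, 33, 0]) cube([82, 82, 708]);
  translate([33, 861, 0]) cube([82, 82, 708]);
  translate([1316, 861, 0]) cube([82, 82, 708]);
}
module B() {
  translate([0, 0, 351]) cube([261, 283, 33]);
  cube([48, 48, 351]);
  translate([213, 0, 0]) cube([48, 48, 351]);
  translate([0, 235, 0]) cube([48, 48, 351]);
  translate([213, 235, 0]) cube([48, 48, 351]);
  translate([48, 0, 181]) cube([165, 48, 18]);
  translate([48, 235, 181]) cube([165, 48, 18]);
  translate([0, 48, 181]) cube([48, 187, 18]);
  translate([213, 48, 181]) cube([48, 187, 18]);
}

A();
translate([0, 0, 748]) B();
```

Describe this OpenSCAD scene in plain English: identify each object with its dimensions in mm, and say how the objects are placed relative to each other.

A is a rectangular dining table. The top is 1431×976×40 mm with its upper surface at z = 748 mm. It stands on four 82×82 mm square legs, each inset 33 mm from the nearest pair of top edges, running from the floor to the underside of the top.

B is a four-legged stool. The seat is a 261×283×33 mm slab whose top surface is at z = 384 mm; four square legs, each 48×48 mm in cross-section, run from the floor (z = 0) to the underside of the seat, each flush with a corner of the seat. Four stretchers, 48 mm wide and 18 mm tall, connect adjacent legs with their undersides at z = 181 mm, each running between the inner faces of the legs it joins and aligned with the legs' outer faces on the other axis.

The stool is on top of the table.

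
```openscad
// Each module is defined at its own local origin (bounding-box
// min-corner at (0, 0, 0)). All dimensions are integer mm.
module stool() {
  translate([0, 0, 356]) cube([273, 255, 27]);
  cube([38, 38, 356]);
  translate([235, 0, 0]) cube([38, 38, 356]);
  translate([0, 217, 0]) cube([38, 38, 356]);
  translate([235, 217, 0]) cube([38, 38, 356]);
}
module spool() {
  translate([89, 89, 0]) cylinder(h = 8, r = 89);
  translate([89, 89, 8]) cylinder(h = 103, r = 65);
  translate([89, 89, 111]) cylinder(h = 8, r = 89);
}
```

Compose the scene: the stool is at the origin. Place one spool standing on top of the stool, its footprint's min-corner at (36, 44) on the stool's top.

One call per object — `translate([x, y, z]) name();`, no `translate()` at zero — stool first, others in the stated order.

stool();
translate([36, 44, 383]) spool();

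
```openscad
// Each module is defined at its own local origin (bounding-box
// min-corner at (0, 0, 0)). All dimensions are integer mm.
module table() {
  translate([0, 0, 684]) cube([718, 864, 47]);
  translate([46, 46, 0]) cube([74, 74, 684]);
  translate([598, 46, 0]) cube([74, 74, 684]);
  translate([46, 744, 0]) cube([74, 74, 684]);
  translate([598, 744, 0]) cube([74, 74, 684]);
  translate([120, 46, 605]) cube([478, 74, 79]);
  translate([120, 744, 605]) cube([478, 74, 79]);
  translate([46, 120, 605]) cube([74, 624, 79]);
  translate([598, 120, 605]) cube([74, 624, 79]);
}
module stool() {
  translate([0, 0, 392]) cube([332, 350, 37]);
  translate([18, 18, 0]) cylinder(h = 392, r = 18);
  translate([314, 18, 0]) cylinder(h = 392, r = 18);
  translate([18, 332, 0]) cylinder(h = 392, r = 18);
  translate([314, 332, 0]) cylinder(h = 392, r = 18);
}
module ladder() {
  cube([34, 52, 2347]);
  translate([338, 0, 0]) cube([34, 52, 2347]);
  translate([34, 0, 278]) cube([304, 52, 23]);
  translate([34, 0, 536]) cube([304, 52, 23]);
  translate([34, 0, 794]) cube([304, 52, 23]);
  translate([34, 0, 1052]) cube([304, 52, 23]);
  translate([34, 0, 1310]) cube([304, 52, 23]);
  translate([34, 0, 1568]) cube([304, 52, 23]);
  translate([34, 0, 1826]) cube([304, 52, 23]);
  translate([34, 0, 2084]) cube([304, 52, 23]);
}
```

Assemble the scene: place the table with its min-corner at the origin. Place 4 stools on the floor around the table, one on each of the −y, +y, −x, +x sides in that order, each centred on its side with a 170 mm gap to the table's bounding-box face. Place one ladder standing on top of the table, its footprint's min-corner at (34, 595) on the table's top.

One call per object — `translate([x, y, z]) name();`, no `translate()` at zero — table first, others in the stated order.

table();
translate([193, -520, 0]) stool();
translate([193, 1034, 0]) stool();
translate([-502, 257, 0]) stool();
translate([888, 257, 0]) stool();
translate([34, 595, 731]) ladder();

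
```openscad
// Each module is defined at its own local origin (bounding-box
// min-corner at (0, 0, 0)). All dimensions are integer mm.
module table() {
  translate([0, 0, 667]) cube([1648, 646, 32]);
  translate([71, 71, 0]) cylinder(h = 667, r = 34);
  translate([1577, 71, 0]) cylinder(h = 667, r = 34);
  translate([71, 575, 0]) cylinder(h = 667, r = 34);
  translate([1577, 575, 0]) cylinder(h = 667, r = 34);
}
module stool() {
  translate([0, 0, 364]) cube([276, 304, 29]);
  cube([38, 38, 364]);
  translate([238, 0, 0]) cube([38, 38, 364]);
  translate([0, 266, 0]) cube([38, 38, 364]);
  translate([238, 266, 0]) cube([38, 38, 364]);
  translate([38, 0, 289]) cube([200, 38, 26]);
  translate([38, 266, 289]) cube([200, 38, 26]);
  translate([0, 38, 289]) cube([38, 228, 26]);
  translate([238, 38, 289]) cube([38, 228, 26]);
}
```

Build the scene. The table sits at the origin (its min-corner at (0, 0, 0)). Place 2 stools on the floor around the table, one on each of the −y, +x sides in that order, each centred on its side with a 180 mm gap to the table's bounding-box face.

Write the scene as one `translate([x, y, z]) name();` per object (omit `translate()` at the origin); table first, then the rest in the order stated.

table();
translate([686, -484, 0]) stool();
translate([1828, 171, 0]) stool();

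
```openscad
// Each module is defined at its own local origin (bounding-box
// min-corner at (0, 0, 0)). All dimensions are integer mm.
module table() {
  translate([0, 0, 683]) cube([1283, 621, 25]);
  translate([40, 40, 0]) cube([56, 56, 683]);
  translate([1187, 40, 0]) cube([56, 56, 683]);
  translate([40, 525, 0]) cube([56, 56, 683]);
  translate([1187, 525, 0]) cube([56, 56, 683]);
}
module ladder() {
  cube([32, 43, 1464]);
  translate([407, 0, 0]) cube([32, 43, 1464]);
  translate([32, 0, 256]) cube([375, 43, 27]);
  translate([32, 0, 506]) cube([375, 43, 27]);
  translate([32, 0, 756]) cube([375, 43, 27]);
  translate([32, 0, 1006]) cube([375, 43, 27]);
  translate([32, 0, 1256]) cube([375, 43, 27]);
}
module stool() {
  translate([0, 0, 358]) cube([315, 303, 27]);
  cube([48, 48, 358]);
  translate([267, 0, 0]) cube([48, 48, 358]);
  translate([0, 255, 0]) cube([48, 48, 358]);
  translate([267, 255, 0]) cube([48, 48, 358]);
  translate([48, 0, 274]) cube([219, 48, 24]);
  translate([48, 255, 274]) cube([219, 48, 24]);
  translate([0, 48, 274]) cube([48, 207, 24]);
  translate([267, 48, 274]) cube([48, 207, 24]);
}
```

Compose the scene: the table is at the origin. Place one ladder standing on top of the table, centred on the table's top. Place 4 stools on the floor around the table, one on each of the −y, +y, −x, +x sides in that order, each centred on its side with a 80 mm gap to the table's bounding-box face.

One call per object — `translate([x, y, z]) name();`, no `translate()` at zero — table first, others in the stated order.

table();
translate([422, 289, 708]) ladder();
translate([484, -383, 0]) stool();
translate([484, 701, 0]) stool();
translate([-395, 159, 0]) stool();
translate([1363, 159, 0]) stool();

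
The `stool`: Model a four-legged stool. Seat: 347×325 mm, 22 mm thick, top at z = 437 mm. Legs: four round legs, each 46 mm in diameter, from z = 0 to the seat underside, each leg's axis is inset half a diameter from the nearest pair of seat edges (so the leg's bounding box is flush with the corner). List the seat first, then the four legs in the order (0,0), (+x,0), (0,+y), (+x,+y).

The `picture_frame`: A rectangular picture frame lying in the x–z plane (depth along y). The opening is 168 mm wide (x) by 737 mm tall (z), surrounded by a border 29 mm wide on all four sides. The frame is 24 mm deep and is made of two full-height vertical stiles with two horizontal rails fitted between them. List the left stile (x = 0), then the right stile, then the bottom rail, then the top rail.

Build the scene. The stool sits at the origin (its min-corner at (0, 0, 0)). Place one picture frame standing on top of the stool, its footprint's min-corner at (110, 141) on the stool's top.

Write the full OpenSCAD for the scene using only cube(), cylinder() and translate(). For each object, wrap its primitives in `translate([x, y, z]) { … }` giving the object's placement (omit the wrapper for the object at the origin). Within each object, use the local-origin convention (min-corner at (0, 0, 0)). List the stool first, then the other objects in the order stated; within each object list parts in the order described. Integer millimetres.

translate([0, 0, 415]) cube([347, 325, 22]);
translate([23, 23, 0]) cylinder(h = 415, r = 23);
translate([324, 23, 0]) cylinder(h = 415, r = 23);
translate([23, 302, 0]) cylinder(h = 415, r = 23);
translate([324, 302, 0]) cylinder(h = 415, r = 23);
translate([110, 141, 437]) {
  cube([29, 24, 795]);
  translate([197, 0, 0]) cube([29, 24, 795]);
  translate([29, 0, 0]) cube([168, 24, 29]);
  translate([29, 0, 766]) cube([168, 24, 29]);
}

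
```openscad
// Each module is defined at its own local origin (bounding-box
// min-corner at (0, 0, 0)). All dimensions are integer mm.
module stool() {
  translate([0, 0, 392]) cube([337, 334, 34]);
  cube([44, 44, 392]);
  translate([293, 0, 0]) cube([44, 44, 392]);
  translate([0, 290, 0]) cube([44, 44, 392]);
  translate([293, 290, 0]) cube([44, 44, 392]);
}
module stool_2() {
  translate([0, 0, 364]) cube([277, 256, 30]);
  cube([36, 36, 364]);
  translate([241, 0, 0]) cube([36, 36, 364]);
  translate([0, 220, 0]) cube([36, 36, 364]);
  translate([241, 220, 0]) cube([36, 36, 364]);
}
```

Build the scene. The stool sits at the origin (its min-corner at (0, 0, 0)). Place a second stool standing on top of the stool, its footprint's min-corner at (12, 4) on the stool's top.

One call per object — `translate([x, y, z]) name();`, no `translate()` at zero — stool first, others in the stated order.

stool();
translate([12, 4, 426]) stool_2();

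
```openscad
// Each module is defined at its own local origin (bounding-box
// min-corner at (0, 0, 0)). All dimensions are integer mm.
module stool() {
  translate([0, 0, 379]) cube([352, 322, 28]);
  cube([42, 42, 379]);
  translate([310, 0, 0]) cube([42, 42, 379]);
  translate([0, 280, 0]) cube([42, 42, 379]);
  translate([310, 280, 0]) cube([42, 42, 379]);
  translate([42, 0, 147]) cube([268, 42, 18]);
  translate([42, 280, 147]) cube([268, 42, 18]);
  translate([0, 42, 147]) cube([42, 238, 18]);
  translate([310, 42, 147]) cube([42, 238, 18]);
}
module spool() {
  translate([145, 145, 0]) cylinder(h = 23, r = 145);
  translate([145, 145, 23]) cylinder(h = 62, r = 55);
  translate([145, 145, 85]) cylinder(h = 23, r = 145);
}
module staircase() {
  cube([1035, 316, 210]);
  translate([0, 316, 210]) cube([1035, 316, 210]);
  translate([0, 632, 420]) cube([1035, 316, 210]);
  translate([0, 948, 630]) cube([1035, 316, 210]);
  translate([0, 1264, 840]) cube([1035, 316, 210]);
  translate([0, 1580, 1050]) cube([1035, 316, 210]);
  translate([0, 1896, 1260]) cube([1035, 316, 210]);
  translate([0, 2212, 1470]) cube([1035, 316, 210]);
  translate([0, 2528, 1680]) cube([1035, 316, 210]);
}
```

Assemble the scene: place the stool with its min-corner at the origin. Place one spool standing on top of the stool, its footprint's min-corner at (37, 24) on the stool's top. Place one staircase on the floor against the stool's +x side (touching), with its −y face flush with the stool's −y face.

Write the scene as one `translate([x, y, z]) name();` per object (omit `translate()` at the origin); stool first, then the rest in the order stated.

stool();
translate([37, 24, 407]) spool();
translate([352, 0, 0]) staircase();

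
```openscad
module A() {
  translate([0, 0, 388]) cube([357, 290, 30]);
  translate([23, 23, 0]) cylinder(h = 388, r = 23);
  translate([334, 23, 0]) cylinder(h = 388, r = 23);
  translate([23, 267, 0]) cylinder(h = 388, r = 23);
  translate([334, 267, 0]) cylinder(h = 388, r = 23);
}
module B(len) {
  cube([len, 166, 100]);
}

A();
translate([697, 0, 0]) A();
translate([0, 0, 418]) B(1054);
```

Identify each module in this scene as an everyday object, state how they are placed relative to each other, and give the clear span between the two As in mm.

Second stool starts at x = 697; first ends at x = 357; clear span = 697 − 357 = 340 mm.

A is a stool. B is a beam. A beam spans the tops of two stools. The clear span between the two stools is 340 mm.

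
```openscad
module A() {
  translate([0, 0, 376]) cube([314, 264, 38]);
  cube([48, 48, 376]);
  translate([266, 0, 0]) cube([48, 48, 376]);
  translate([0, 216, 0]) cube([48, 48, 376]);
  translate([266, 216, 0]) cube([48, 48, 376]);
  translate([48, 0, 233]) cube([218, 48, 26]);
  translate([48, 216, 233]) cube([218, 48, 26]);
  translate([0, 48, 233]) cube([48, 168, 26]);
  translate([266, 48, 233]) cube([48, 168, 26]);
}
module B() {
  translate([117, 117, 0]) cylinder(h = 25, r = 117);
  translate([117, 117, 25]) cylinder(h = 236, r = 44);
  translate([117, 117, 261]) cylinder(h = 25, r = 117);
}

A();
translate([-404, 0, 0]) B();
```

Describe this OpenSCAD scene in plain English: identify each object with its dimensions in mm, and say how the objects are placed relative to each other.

A is a four-legged stool. The seat is a 314×264×38 mm slab whose top surface is at z = 414 mm; four square legs, each 48×48 mm in cross-section, run from the floor (z = 0) to the underside of the seat, each flush with a corner of the seat. Four stretchers, 48 mm wide and 26 mm tall, connect adjacent legs with their undersides at z = 233 mm, each running between the inner faces of the legs it joins and aligned with the legs' outer faces on the other axis.

B is a spool: two coaxial disc flanges of radius 117 mm and thickness 25 mm, joined by a core cylinder of radius 44 mm and height 236 mm. The lower flange rests on z = 0 and the three cylinders share a vertical axis.

The spool is on the floor beside the stool on its −x side.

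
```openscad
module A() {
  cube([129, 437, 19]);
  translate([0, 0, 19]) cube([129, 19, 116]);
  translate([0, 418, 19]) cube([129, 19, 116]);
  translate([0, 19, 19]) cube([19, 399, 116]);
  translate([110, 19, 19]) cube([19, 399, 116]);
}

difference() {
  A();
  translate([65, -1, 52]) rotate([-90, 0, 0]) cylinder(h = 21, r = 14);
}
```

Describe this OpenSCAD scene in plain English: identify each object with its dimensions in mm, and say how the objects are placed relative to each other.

A is an open storage box with external size 129×437×135 mm and wall thickness 19 mm (the base is also 19 mm thick). The base covers the whole footprint; the four walls stand on the base, with the y-facing walls full-width and the x-facing walls fitting between their inner faces.

The open box has a circular hole of radius 14 mm through its front wall, centred at (x = 65, z = 52).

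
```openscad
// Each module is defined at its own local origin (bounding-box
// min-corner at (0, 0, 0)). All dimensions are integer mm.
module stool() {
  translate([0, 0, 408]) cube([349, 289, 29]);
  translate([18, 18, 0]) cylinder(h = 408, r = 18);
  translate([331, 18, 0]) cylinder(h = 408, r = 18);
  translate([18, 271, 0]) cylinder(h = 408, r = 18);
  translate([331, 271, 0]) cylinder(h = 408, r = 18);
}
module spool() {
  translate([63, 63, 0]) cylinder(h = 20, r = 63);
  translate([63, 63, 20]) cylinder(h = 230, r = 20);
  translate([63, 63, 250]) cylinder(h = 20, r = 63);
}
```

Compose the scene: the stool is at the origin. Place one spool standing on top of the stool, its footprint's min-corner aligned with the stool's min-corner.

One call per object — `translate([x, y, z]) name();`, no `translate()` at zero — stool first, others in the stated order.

stool();
translate([0, 0, 437]) spool();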